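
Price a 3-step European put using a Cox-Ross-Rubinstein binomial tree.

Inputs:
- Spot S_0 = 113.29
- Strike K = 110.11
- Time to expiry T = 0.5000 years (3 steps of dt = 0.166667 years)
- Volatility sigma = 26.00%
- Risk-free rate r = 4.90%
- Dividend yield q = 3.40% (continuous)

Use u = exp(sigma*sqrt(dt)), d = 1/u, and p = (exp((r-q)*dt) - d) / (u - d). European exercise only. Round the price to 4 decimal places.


Answer: Price = V(0,0) = 6.7858

Derivation:
dt = T/N = 0.166667
u = exp(sigma*sqrt(dt)) = 1.111983; d = 1/u = 0.899295
p = (exp((r-q)*dt) - d) / (u - d) = 0.485258
Discount per step: exp(-r*dt) = 0.991867
Stock lattice S(k, i) with i counting down-moves:
  k=0: S(0,0) = 113.2900
  k=1: S(1,0) = 125.9765; S(1,1) = 101.8811
  k=2: S(2,0) = 140.0837; S(2,1) = 113.2900; S(2,2) = 91.6211
  k=3: S(3,0) = 155.7706; S(3,1) = 125.9765; S(3,2) = 101.8811; S(3,3) = 82.3944
Terminal payoffs V(N, i) = max(K - S_T, 0):
  V(3,0) = 0.000000; V(3,1) = 0.000000; V(3,2) = 8.228910; V(3,3) = 27.715620
Backward induction: V(k, i) = exp(-r*dt) * [p * V(k+1, i) + (1-p) * V(k+1, i+1)].
  V(2,0) = exp(-r*dt) * [p*0.000000 + (1-p)*0.000000] = 0.000000
  V(2,1) = exp(-r*dt) * [p*0.000000 + (1-p)*8.228910] = 4.201316
  V(2,2) = exp(-r*dt) * [p*8.228910 + (1-p)*27.715620] = 18.111030
  V(1,0) = exp(-r*dt) * [p*0.000000 + (1-p)*4.201316] = 2.145006
  V(1,1) = exp(-r*dt) * [p*4.201316 + (1-p)*18.111030] = 11.268828
  V(0,0) = exp(-r*dt) * [p*2.145006 + (1-p)*11.268828] = 6.785778


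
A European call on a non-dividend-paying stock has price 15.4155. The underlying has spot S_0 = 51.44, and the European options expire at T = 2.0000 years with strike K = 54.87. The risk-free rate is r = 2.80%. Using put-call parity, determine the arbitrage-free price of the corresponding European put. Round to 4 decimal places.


Answer: Put price = 15.8572

Derivation:
Put-call parity: C - P = S_0 * exp(-qT) - K * exp(-rT).
S_0 * exp(-qT) = 51.4400 * 1.00000000 = 51.44000000
K * exp(-rT) = 54.8700 * 0.94553914 = 51.88173239
P = C - S*exp(-qT) + K*exp(-rT)
P = 15.4155 - 51.44000000 + 51.88173239 = 15.8572


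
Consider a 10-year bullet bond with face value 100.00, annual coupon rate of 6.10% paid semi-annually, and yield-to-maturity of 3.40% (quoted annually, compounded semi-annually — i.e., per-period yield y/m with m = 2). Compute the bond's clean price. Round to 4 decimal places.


Coupon per period c = face * coupon_rate / m = 3.050000
Periods per year m = 2; per-period yield y/m = 0.017000
Number of cashflows N = 20
Cashflows (t years, CF_t, discount factor 1/(1+y/m)^(m*t), PV):
  t = 0.5000: CF_t = 3.050000, DF = 0.983284, PV = 2.999017
  t = 1.0000: CF_t = 3.050000, DF = 0.966848, PV = 2.948886
  t = 1.5000: CF_t = 3.050000, DF = 0.950686, PV = 2.899593
  t = 2.0000: CF_t = 3.050000, DF = 0.934795, PV = 2.851123
  t = 2.5000: CF_t = 3.050000, DF = 0.919169, PV = 2.803465
  t = 3.0000: CF_t = 3.050000, DF = 0.903804, PV = 2.756602
  t = 3.5000: CF_t = 3.050000, DF = 0.888696, PV = 2.710523
  t = 4.0000: CF_t = 3.050000, DF = 0.873841, PV = 2.665215
  t = 4.5000: CF_t = 3.050000, DF = 0.859234, PV = 2.620664
  t = 5.0000: CF_t = 3.050000, DF = 0.844871, PV = 2.576857
  t = 5.5000: CF_t = 3.050000, DF = 0.830748, PV = 2.533783
  t = 6.0000: CF_t = 3.050000, DF = 0.816862, PV = 2.491428
  t = 6.5000: CF_t = 3.050000, DF = 0.803207, PV = 2.449782
  t = 7.0000: CF_t = 3.050000, DF = 0.789781, PV = 2.408832
  t = 7.5000: CF_t = 3.050000, DF = 0.776579, PV = 2.368566
  t = 8.0000: CF_t = 3.050000, DF = 0.763598, PV = 2.328974
  t = 8.5000: CF_t = 3.050000, DF = 0.750834, PV = 2.290043
  t = 9.0000: CF_t = 3.050000, DF = 0.738283, PV = 2.251763
  t = 9.5000: CF_t = 3.050000, DF = 0.725942, PV = 2.214123
  t = 10.0000: CF_t = 103.050000, DF = 0.713807, PV = 73.557835
Price P = sum_t PV_t = 122.727073

Answer: Price = 122.7271


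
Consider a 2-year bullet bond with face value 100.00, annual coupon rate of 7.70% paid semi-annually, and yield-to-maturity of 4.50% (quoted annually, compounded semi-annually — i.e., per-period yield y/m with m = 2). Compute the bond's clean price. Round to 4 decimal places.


Coupon per period c = face * coupon_rate / m = 3.850000
Periods per year m = 2; per-period yield y/m = 0.022500
Number of cashflows N = 4
Cashflows (t years, CF_t, discount factor 1/(1+y/m)^(m*t), PV):
  t = 0.5000: CF_t = 3.850000, DF = 0.977995, PV = 3.765281
  t = 1.0000: CF_t = 3.850000, DF = 0.956474, PV = 3.682427
  t = 1.5000: CF_t = 3.850000, DF = 0.935427, PV = 3.601395
  t = 2.0000: CF_t = 103.850000, DF = 0.914843, PV = 95.006481
Price P = sum_t PV_t = 106.055584

Answer: Price = 106.0556


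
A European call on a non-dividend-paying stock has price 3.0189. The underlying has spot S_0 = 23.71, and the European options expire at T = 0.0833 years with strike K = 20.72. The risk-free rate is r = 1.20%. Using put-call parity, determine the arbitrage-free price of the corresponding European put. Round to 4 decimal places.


Put-call parity: C - P = S_0 * exp(-qT) - K * exp(-rT).
S_0 * exp(-qT) = 23.7100 * 1.00000000 = 23.71000000
K * exp(-rT) = 20.7200 * 0.99900090 = 20.69929864
P = C - S*exp(-qT) + K*exp(-rT)
P = 3.0189 - 23.71000000 + 20.69929864 = 0.0082

Answer: Put price = 0.0082


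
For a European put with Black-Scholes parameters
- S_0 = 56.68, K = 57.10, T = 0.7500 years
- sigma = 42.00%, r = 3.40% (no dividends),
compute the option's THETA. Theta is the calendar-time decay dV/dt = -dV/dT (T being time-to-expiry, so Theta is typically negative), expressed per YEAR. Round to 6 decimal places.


Answer: Theta = -4.292265

Derivation:
d1 = 0.2316749870; d2 = -0.1320556826
phi(d1) = 0.3883783899; exp(-qT) = 1.0000000000; exp(-rT) = 0.9748223790
Theta = -S*exp(-qT)*phi(d1)*sigma/(2*sqrt(T)) + r*K*exp(-rT)*N(-d2) - q*S*exp(-qT)*N(-d1)
N(-d1) = 0.4083952302; N(-d2) = 0.5525298755; sqrt(T) = 0.8660254038
Term 1 = -56.6800 * 1.0000000000 * 0.3883783899 * 0.4200 / (2 * 0.8660254038) = -5.3379384473
Term 2 = 0.0340 * 57.1000 * 0.9748223790 * 0.5525298755 = 1.0456739320
Term 3 = 0 (no dividend yield, q = 0)
Theta = -5.3379384473 + (1.0456739320) + (0.0000000000) = -4.292265


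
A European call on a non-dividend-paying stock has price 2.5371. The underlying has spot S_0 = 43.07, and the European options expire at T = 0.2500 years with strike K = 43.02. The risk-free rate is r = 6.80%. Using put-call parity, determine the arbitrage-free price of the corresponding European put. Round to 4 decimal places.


Put-call parity: C - P = S_0 * exp(-qT) - K * exp(-rT).
S_0 * exp(-qT) = 43.0700 * 1.00000000 = 43.07000000
K * exp(-rT) = 43.0200 * 0.98314368 = 42.29484131
P = C - S*exp(-qT) + K*exp(-rT)
P = 2.5371 - 43.07000000 + 42.29484131 = 1.7619

Answer: Put price = 1.7619


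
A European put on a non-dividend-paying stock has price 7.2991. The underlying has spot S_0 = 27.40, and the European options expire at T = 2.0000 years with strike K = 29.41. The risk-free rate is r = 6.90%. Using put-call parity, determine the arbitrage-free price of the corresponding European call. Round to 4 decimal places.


Put-call parity: C - P = S_0 * exp(-qT) - K * exp(-rT).
S_0 * exp(-qT) = 27.4000 * 1.00000000 = 27.40000000
K * exp(-rT) = 29.4100 * 0.87109869 = 25.61901252
C = P + S*exp(-qT) - K*exp(-rT)
C = 7.2991 + 27.40000000 - 25.61901252 = 9.0801

Answer: Call price = 9.0801


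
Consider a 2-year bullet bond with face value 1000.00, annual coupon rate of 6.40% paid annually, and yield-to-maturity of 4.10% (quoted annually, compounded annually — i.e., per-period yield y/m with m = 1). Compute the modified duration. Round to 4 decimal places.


Coupon per period c = face * coupon_rate / m = 64.000000
Periods per year m = 1; per-period yield y/m = 0.041000
Number of cashflows N = 2
Cashflows (t years, CF_t, discount factor 1/(1+y/m)^(m*t), PV):
  t = 1.0000: CF_t = 64.000000, DF = 0.960615, PV = 61.479347
  t = 2.0000: CF_t = 1064.000000, DF = 0.922781, PV = 981.838751
Price P = sum_t PV_t = 1043.318098
First compute Macaulay numerator sum_t t * PV_t:
  t * PV_t at t = 1.0000: 61.479347
  t * PV_t at t = 2.0000: 1963.677503
Macaulay duration D = 2025.156850 / 1043.318098 = 1.941073
Modified duration = D / (1 + y/m) = 1.941073 / (1 + 0.041000) = 1.864624

Answer: Modified duration = 1.8646


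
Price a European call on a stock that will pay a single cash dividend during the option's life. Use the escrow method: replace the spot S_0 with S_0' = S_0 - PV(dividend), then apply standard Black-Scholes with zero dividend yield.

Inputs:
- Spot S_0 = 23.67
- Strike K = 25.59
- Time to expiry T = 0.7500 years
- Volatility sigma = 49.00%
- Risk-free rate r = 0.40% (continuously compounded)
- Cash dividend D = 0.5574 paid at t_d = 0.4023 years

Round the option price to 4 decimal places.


Answer: Price = 2.9939

Derivation:
PV(D) = D * exp(-r * t_d) = 0.5574 * 0.99839209 = 0.55650375
S_0' = S_0 - PV(D) = 23.6700 - 0.55650375 = 23.11349625
d1 = (ln(S_0'/K) + (r + sigma^2/2)*T) / (sigma*sqrt(T)) = -0.02061364
d2 = d1 - sigma*sqrt(T) = -0.44496609
exp(-rT) = 0.99700450
N(d1) = 0.49177693; N(d2) = 0.32817213
C = S_0' * N(d1) - K * exp(-rT) * N(d2) = 23.11349625 * 0.49177693 - 25.5900 * 0.99700450 * 0.32817213 = 2.9939


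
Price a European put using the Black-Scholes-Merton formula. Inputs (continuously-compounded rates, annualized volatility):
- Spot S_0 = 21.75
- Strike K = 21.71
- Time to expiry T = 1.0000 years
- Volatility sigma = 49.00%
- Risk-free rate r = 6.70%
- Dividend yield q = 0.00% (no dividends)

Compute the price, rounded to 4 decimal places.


d1 = (ln(S/K) + (r - q + 0.5*sigma^2) * T) / (sigma * sqrt(T)) = 0.38549137
d2 = d1 - sigma * sqrt(T) = -0.10450863
exp(-rT) = 0.93519520; exp(-qT) = 1.00000000
P = K * exp(-rT) * N(-d2) - S_0 * exp(-qT) * N(-d1)
N(-d1) = 0.34993670; N(-d2) = 0.54161714
P = 21.7100 * 0.93519520 * 0.54161714 - 21.7500 * 1.00000000 * 0.34993670 = 3.3854

Answer: Price = 3.3854


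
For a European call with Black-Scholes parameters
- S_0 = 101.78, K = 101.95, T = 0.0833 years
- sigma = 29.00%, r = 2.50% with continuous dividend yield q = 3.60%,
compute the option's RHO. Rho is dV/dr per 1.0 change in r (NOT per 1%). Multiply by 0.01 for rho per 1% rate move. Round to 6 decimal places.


d1 = 0.0109629584; d2 = -0.0727360858
phi(d1) = 0.3989183074; exp(-qT) = 0.9970056919; exp(-rT) = 0.9979196669
N(d2) = 0.4710080661
Rho = K*T*exp(-rT)*N(d2) = 101.9500 * 0.0833 * 0.9979196669 * 0.4710080661 = 3.991684

Answer: Rho = 3.991684


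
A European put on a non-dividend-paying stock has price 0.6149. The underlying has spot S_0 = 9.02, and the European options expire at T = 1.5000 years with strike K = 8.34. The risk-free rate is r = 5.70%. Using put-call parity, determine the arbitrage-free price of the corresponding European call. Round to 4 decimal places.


Answer: Call price = 1.9783

Derivation:
Put-call parity: C - P = S_0 * exp(-qT) - K * exp(-rT).
S_0 * exp(-qT) = 9.0200 * 1.00000000 = 9.02000000
K * exp(-rT) = 8.3400 * 0.91805314 = 7.65656321
C = P + S*exp(-qT) - K*exp(-rT)
C = 0.6149 + 9.02000000 - 7.65656321 = 1.9783


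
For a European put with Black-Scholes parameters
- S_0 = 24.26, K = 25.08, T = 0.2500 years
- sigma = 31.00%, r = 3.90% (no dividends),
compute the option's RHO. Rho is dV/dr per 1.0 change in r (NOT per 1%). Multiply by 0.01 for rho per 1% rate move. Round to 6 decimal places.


d1 = -0.0740600790; d2 = -0.2290600790
phi(d1) = 0.3978497009; exp(-qT) = 1.0000000000; exp(-rT) = 0.9902973771
N(-d2) = 0.5905888896
Rho = -K*T*exp(-rT)*N(-d2) = -25.0800 * 0.2500 * 0.9902973771 * 0.5905888896 = -3.667064

Answer: Rho = -3.667064


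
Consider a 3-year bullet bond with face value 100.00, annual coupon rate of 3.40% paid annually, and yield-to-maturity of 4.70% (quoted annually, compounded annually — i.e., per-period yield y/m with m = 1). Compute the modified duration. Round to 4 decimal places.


Answer: Modified duration = 2.7703

Derivation:
Coupon per period c = face * coupon_rate / m = 3.400000
Periods per year m = 1; per-period yield y/m = 0.047000
Number of cashflows N = 3
Cashflows (t years, CF_t, discount factor 1/(1+y/m)^(m*t), PV):
  t = 1.0000: CF_t = 3.400000, DF = 0.955110, PV = 3.247373
  t = 2.0000: CF_t = 3.400000, DF = 0.912235, PV = 3.101598
  t = 3.0000: CF_t = 103.400000, DF = 0.871284, PV = 90.090810
Price P = sum_t PV_t = 96.439782
First compute Macaulay numerator sum_t t * PV_t:
  t * PV_t at t = 1.0000: 3.247373
  t * PV_t at t = 2.0000: 6.203197
  t * PV_t at t = 3.0000: 270.272431
Macaulay duration D = 279.723001 / 96.439782 = 2.900494
Modified duration = D / (1 + y/m) = 2.900494 / (1 + 0.047000) = 2.770290


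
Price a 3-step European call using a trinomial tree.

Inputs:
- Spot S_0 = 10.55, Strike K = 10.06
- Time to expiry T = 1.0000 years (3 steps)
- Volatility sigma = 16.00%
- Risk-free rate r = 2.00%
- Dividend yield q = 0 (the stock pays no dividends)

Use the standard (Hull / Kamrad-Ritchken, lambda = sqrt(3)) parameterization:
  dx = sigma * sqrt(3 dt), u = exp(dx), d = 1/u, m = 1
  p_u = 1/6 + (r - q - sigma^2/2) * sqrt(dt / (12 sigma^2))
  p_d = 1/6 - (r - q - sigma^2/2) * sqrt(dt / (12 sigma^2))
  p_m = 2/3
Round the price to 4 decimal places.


Answer: Price = V(0,0) = 1.0587

Derivation:
dt = T/N = 0.333333; dx = sigma*sqrt(3*dt) = 0.160000
u = exp(dx) = 1.173511; d = 1/u = 0.852144
p_u = 0.174167, p_m = 0.666667, p_d = 0.159167
Discount per step: exp(-r*dt) = 0.993356
Stock lattice S(k, j) with j the centered position index:
  k=0: S(0,+0) = 10.5500
  k=1: S(1,-1) = 8.9901; S(1,+0) = 10.5500; S(1,+1) = 12.3805
  k=2: S(2,-2) = 7.6609; S(2,-1) = 8.9901; S(2,+0) = 10.5500; S(2,+1) = 12.3805; S(2,+2) = 14.5287
  k=3: S(3,-3) = 6.5282; S(3,-2) = 7.6609; S(3,-1) = 8.9901; S(3,+0) = 10.5500; S(3,+1) = 12.3805; S(3,+2) = 14.5287; S(3,+3) = 17.0496
Terminal payoffs V(N, j) = max(S_T - K, 0):
  V(3,-3) = 0.000000; V(3,-2) = 0.000000; V(3,-1) = 0.000000; V(3,+0) = 0.490000; V(3,+1) = 2.320540; V(3,+2) = 4.468698; V(3,+3) = 6.989585
Backward induction: V(k, j) = exp(-r*dt) * [p_u * V(k+1, j+1) + p_m * V(k+1, j) + p_d * V(k+1, j-1)]
  V(2,-2) = exp(-r*dt) * [p_u*0.000000 + p_m*0.000000 + p_d*0.000000] = 0.000000
  V(2,-1) = exp(-r*dt) * [p_u*0.490000 + p_m*0.000000 + p_d*0.000000] = 0.084775
  V(2,+0) = exp(-r*dt) * [p_u*2.320540 + p_m*0.490000 + p_d*0.000000] = 0.725971
  V(2,+1) = exp(-r*dt) * [p_u*4.468698 + p_m*2.320540 + p_d*0.490000] = 2.387348
  V(2,+2) = exp(-r*dt) * [p_u*6.989585 + p_m*4.468698 + p_d*2.320540] = 4.535500
  V(1,-1) = exp(-r*dt) * [p_u*0.725971 + p_m*0.084775 + p_d*0.000000] = 0.181741
  V(1,+0) = exp(-r*dt) * [p_u*2.387348 + p_m*0.725971 + p_d*0.084775] = 0.907202
  V(1,+1) = exp(-r*dt) * [p_u*4.535500 + p_m*2.387348 + p_d*0.725971] = 2.480457
  V(0,+0) = exp(-r*dt) * [p_u*2.480457 + p_m*0.907202 + p_d*0.181741] = 1.058660


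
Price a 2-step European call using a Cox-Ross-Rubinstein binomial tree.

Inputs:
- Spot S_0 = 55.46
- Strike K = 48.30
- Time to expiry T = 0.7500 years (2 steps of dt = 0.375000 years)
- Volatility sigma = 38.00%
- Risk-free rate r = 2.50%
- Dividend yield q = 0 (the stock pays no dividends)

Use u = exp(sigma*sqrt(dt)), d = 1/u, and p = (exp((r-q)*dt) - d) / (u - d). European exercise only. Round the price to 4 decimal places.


dt = T/N = 0.375000
u = exp(sigma*sqrt(dt)) = 1.262005; d = 1/u = 0.792390
p = (exp((r-q)*dt) - d) / (u - d) = 0.462143
Discount per step: exp(-r*dt) = 0.990669
Stock lattice S(k, i) with i counting down-moves:
  k=0: S(0,0) = 55.4600
  k=1: S(1,0) = 69.9908; S(1,1) = 43.9460
  k=2: S(2,0) = 88.3287; S(2,1) = 55.4600; S(2,2) = 34.8223
Terminal payoffs V(N, i) = max(S_T - K, 0):
  V(2,0) = 40.028701; V(2,1) = 7.160000; V(2,2) = 0.000000
Backward induction: V(k, i) = exp(-r*dt) * [p * V(k+1, i) + (1-p) * V(k+1, i+1)].
  V(1,0) = exp(-r*dt) * [p*40.028701 + (1-p)*7.160000] = 22.141480
  V(1,1) = exp(-r*dt) * [p*7.160000 + (1-p)*0.000000] = 3.278066
  V(0,0) = exp(-r*dt) * [p*22.141480 + (1-p)*3.278066] = 11.883722

Answer: Price = V(0,0) = 11.8837


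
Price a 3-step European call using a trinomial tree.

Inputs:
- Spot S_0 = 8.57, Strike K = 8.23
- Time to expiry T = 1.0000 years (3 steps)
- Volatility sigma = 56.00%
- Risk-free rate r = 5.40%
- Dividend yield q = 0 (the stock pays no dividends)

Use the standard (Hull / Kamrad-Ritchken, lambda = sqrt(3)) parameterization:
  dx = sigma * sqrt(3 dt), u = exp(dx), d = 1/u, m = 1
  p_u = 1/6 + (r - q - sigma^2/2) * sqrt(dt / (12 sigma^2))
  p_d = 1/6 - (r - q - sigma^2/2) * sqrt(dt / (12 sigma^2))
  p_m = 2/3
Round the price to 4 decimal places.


Answer: Price = V(0,0) = 2.0875

Derivation:
dt = T/N = 0.333333; dx = sigma*sqrt(3*dt) = 0.560000
u = exp(dx) = 1.750673; d = 1/u = 0.571209
p_u = 0.136071, p_m = 0.666667, p_d = 0.197262
Discount per step: exp(-r*dt) = 0.982161
Stock lattice S(k, j) with j the centered position index:
  k=0: S(0,+0) = 8.5700
  k=1: S(1,-1) = 4.8953; S(1,+0) = 8.5700; S(1,+1) = 15.0033
  k=2: S(2,-2) = 2.7962; S(2,-1) = 4.8953; S(2,+0) = 8.5700; S(2,+1) = 15.0033; S(2,+2) = 26.2658
  k=3: S(3,-3) = 1.5972; S(3,-2) = 2.7962; S(3,-1) = 4.8953; S(3,+0) = 8.5700; S(3,+1) = 15.0033; S(3,+2) = 26.2658; S(3,+3) = 45.9828
Terminal payoffs V(N, j) = max(S_T - K, 0):
  V(3,-3) = 0.000000; V(3,-2) = 0.000000; V(3,-1) = 0.000000; V(3,+0) = 0.340000; V(3,+1) = 6.773263; V(3,+2) = 18.035801; V(3,+3) = 37.752815
Backward induction: V(k, j) = exp(-r*dt) * [p_u * V(k+1, j+1) + p_m * V(k+1, j) + p_d * V(k+1, j-1)]
  V(2,-2) = exp(-r*dt) * [p_u*0.000000 + p_m*0.000000 + p_d*0.000000] = 0.000000
  V(2,-1) = exp(-r*dt) * [p_u*0.340000 + p_m*0.000000 + p_d*0.000000] = 0.045439
  V(2,+0) = exp(-r*dt) * [p_u*6.773263 + p_m*0.340000 + p_d*0.000000] = 1.127830
  V(2,+1) = exp(-r*dt) * [p_u*18.035801 + p_m*6.773263 + p_d*0.340000] = 6.911207
  V(2,+2) = exp(-r*dt) * [p_u*37.752815 + p_m*18.035801 + p_d*6.773263] = 18.167085
  V(1,-1) = exp(-r*dt) * [p_u*1.127830 + p_m*0.045439 + p_d*0.000000] = 0.180480
  V(1,+0) = exp(-r*dt) * [p_u*6.911207 + p_m*1.127830 + p_d*0.045439] = 1.670919
  V(1,+1) = exp(-r*dt) * [p_u*18.167085 + p_m*6.911207 + p_d*1.127830] = 7.171711
  V(0,+0) = exp(-r*dt) * [p_u*7.171711 + p_m*1.670919 + p_d*0.180480] = 2.087497


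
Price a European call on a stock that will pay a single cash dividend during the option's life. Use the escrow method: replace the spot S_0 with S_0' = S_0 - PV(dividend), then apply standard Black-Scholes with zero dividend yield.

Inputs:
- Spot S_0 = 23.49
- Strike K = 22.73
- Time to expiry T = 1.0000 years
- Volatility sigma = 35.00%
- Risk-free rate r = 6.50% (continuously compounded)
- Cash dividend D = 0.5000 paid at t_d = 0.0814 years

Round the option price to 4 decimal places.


Answer: Price = 3.9955

Derivation:
PV(D) = D * exp(-r * t_d) = 0.5000 * 0.99472297 = 0.49736149
S_0' = S_0 - PV(D) = 23.4900 - 0.49736149 = 22.99263851
d1 = (ln(S_0'/K) + (r + sigma^2/2)*T) / (sigma*sqrt(T)) = 0.39353846
d2 = d1 - sigma*sqrt(T) = 0.04353846
exp(-rT) = 0.93706746
N(d1) = 0.65303909; N(d2) = 0.51736385
C = S_0' * N(d1) - K * exp(-rT) * N(d2) = 22.99263851 * 0.65303909 - 22.7300 * 0.93706746 * 0.51736385 = 3.9955


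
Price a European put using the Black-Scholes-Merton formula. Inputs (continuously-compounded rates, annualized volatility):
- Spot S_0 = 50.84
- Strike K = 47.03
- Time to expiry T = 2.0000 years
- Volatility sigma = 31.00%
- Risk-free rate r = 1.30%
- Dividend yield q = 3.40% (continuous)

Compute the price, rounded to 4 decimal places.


Answer: Price = 7.2852

Derivation:
d1 = (ln(S/K) + (r - q + 0.5*sigma^2) * T) / (sigma * sqrt(T)) = 0.30108550
d2 = d1 - sigma * sqrt(T) = -0.13732071
exp(-rT) = 0.97433509; exp(-qT) = 0.93426047
P = K * exp(-rT) * N(-d2) - S_0 * exp(-qT) * N(-d1)
N(-d1) = 0.38167465; N(-d2) = 0.55461135
P = 47.0300 * 0.97433509 * 0.55461135 - 50.8400 * 0.93426047 * 0.38167465 = 7.2852


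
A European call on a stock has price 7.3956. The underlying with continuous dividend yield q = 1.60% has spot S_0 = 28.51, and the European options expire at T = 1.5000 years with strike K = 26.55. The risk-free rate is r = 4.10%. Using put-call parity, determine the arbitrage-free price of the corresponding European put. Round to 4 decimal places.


Put-call parity: C - P = S_0 * exp(-qT) - K * exp(-rT).
S_0 * exp(-qT) = 28.5100 * 0.97628571 = 27.83390559
K * exp(-rT) = 26.5500 * 0.94035295 = 24.96637071
P = C - S*exp(-qT) + K*exp(-rT)
P = 7.3956 - 27.83390559 + 24.96637071 = 4.5281

Answer: Put price = 4.5281


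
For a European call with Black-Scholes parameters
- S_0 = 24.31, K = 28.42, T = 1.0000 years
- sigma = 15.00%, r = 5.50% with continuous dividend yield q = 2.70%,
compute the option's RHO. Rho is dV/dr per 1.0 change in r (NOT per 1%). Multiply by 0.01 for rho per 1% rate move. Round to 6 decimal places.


d1 = -0.7797022289; d2 = -0.9297022289
phi(d1) = 0.2943733804; exp(-qT) = 0.9733612415; exp(-rT) = 0.9464851480
N(d2) = 0.1762626401
Rho = K*T*exp(-rT)*N(d2) = 28.4200 * 1.0000 * 0.9464851480 * 0.1762626401 = 4.741308

Answer: Rho = 4.741308


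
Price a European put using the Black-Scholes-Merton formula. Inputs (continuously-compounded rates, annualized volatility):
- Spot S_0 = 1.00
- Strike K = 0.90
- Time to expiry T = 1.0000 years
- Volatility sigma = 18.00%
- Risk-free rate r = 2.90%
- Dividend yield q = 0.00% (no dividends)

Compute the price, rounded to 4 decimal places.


d1 = (ln(S/K) + (r - q + 0.5*sigma^2) * T) / (sigma * sqrt(T)) = 0.83644731
d2 = d1 - sigma * sqrt(T) = 0.65644731
exp(-rT) = 0.97141646; exp(-qT) = 1.00000000
P = K * exp(-rT) * N(-d2) - S_0 * exp(-qT) * N(-d1)
N(-d1) = 0.20145165; N(-d2) = 0.25576818
P = 0.9000 * 0.97141646 * 0.25576818 - 1.0000 * 1.00000000 * 0.20145165 = 0.0222

Answer: Price = 0.0222


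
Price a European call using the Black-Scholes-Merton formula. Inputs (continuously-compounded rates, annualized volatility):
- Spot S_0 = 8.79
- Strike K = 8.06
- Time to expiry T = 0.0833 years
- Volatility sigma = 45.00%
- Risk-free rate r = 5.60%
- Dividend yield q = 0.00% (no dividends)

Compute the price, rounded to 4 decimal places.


d1 = (ln(S/K) + (r - q + 0.5*sigma^2) * T) / (sigma * sqrt(T)) = 0.76841507
d2 = d1 - sigma * sqrt(T) = 0.63853725
exp(-rT) = 0.99534606; exp(-qT) = 1.00000000
C = S_0 * exp(-qT) * N(d1) - K * exp(-rT) * N(d2)
N(d1) = 0.77887969; N(d2) = 0.73843799
C = 8.7900 * 1.00000000 * 0.77887969 - 8.0600 * 0.99534606 * 0.73843799 = 0.9222

Answer: Price = 0.9222


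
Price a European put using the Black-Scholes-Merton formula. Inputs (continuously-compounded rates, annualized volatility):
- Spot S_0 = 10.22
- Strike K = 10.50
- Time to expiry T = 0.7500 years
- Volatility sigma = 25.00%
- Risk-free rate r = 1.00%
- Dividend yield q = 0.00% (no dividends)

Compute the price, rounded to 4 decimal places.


Answer: Price = 0.9941

Derivation:
d1 = (ln(S/K) + (r - q + 0.5*sigma^2) * T) / (sigma * sqrt(T)) = 0.01805410
d2 = d1 - sigma * sqrt(T) = -0.19845225
exp(-rT) = 0.99252805; exp(-qT) = 1.00000000
P = K * exp(-rT) * N(-d2) - S_0 * exp(-qT) * N(-d1)
N(-d1) = 0.49279785; N(-d2) = 0.57865438
P = 10.5000 * 0.99252805 * 0.57865438 - 10.2200 * 1.00000000 * 0.49279785 = 0.9941


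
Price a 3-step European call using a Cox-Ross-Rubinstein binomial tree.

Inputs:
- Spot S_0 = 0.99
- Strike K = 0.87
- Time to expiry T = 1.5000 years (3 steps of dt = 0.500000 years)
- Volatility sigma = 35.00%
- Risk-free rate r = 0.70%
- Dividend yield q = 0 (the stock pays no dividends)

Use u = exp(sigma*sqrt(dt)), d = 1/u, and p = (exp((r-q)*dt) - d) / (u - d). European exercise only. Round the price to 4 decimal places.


dt = T/N = 0.500000
u = exp(sigma*sqrt(dt)) = 1.280803; d = 1/u = 0.780760
p = (exp((r-q)*dt) - d) / (u - d) = 0.445454
Discount per step: exp(-r*dt) = 0.996506
Stock lattice S(k, i) with i counting down-moves:
  k=0: S(0,0) = 0.9900
  k=1: S(1,0) = 1.2680; S(1,1) = 0.7730
  k=2: S(2,0) = 1.6241; S(2,1) = 0.9900; S(2,2) = 0.6035
  k=3: S(3,0) = 2.0801; S(3,1) = 1.2680; S(3,2) = 0.7730; S(3,3) = 0.4712
Terminal payoffs V(N, i) = max(S_T - K, 0):
  V(3,0) = 1.210091; V(3,1) = 0.397995; V(3,2) = 0.000000; V(3,3) = 0.000000
Backward induction: V(k, i) = exp(-r*dt) * [p * V(k+1, i) + (1-p) * V(k+1, i+1)].
  V(2,0) = exp(-r*dt) * [p*1.210091 + (1-p)*0.397995] = 0.757092
  V(2,1) = exp(-r*dt) * [p*0.397995 + (1-p)*0.000000] = 0.176669
  V(2,2) = exp(-r*dt) * [p*0.000000 + (1-p)*0.000000] = 0.000000
  V(1,0) = exp(-r*dt) * [p*0.757092 + (1-p)*0.176669] = 0.433700
  V(1,1) = exp(-r*dt) * [p*0.176669 + (1-p)*0.000000] = 0.078423
  V(0,0) = exp(-r*dt) * [p*0.433700 + (1-p)*0.078423] = 0.235855

Answer: Price = V(0,0) = 0.2359


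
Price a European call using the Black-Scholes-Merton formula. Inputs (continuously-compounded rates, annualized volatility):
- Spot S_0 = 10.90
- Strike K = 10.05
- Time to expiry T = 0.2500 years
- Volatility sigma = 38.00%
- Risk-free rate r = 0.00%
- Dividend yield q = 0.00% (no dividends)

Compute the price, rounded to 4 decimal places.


Answer: Price = 1.2888

Derivation:
d1 = (ln(S/K) + (r - q + 0.5*sigma^2) * T) / (sigma * sqrt(T)) = 0.52231660
d2 = d1 - sigma * sqrt(T) = 0.33231660
exp(-rT) = 1.00000000; exp(-qT) = 1.00000000
C = S_0 * exp(-qT) * N(d1) - K * exp(-rT) * N(d2)
N(d1) = 0.69927504; N(d2) = 0.63017490
C = 10.9000 * 1.00000000 * 0.69927504 - 10.0500 * 1.00000000 * 0.63017490 = 1.2888


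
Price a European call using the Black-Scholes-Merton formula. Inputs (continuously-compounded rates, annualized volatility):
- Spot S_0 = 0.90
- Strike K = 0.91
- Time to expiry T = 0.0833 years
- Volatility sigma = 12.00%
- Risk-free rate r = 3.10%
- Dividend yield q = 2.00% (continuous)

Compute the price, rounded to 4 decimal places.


Answer: Price = 0.0084

Derivation:
d1 = (ln(S/K) + (r - q + 0.5*sigma^2) * T) / (sigma * sqrt(T)) = -0.27527147
d2 = d1 - sigma * sqrt(T) = -0.30990556
exp(-rT) = 0.99742103; exp(-qT) = 0.99833539
C = S_0 * exp(-qT) * N(d1) - K * exp(-rT) * N(d2)
N(d1) = 0.39155384; N(d2) = 0.37831639
C = 0.9000 * 0.99833539 * 0.39155384 - 0.9100 * 0.99742103 * 0.37831639 = 0.0084


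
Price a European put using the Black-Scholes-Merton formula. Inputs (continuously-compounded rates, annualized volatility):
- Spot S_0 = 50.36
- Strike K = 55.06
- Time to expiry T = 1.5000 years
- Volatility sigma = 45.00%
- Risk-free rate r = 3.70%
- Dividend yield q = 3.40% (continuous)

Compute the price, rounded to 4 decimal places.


d1 = (ln(S/K) + (r - q + 0.5*sigma^2) * T) / (sigma * sqrt(T)) = 0.12183709
d2 = d1 - sigma * sqrt(T) = -0.42929810
exp(-rT) = 0.94601202; exp(-qT) = 0.95027867
P = K * exp(-rT) * N(-d2) - S_0 * exp(-qT) * N(-d1)
N(-d1) = 0.45151402; N(-d2) = 0.66614685
P = 55.0600 * 0.94601202 * 0.66614685 - 50.3600 * 0.95027867 * 0.45151402 = 13.0902

Answer: Price = 13.0902


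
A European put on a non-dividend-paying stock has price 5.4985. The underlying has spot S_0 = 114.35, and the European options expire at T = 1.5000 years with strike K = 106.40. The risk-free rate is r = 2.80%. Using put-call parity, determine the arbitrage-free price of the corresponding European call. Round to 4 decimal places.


Answer: Call price = 17.8248

Derivation:
Put-call parity: C - P = S_0 * exp(-qT) - K * exp(-rT).
S_0 * exp(-qT) = 114.3500 * 1.00000000 = 114.35000000
K * exp(-rT) = 106.4000 * 0.95886978 = 102.02374465
C = P + S*exp(-qT) - K*exp(-rT)
C = 5.4985 + 114.35000000 - 102.02374465 = 17.8248


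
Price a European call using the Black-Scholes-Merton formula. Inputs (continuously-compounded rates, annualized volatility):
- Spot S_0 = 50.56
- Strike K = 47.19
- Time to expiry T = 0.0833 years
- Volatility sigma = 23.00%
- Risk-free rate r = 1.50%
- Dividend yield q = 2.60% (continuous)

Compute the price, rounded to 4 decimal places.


d1 = (ln(S/K) + (r - q + 0.5*sigma^2) * T) / (sigma * sqrt(T)) = 1.05850575
d2 = d1 - sigma * sqrt(T) = 0.99212375
exp(-rT) = 0.99875128; exp(-qT) = 0.99783654
C = S_0 * exp(-qT) * N(d1) - K * exp(-rT) * N(d2)
N(d1) = 0.85508753; N(d2) = 0.83943142
C = 50.5600 * 0.99783654 * 0.85508753 - 47.1900 * 0.99875128 * 0.83943142 = 3.5764

Answer: Price = 3.5764


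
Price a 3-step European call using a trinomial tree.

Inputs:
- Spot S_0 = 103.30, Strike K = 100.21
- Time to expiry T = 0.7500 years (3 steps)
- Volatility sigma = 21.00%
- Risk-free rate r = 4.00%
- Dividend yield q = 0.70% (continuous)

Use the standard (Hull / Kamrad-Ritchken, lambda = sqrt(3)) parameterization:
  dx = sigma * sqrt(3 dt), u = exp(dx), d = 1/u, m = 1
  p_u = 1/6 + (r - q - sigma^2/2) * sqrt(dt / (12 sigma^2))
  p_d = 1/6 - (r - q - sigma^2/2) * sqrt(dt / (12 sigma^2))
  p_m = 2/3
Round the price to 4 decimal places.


Answer: Price = V(0,0) = 10.1455

Derivation:
dt = T/N = 0.250000; dx = sigma*sqrt(3*dt) = 0.181865
u = exp(dx) = 1.199453; d = 1/u = 0.833714
p_u = 0.174193, p_m = 0.666667, p_d = 0.159140
Discount per step: exp(-r*dt) = 0.990050
Stock lattice S(k, j) with j the centered position index:
  k=0: S(0,+0) = 103.3000
  k=1: S(1,-1) = 86.1226; S(1,+0) = 103.3000; S(1,+1) = 123.9035
  k=2: S(2,-2) = 71.8016; S(2,-1) = 86.1226; S(2,+0) = 103.3000; S(2,+1) = 123.9035; S(2,+2) = 148.6163
  k=3: S(3,-3) = 59.8620; S(3,-2) = 71.8016; S(3,-1) = 86.1226; S(3,+0) = 103.3000; S(3,+1) = 123.9035; S(3,+2) = 148.6163; S(3,+3) = 178.2583
Terminal payoffs V(N, j) = max(S_T - K, 0):
  V(3,-3) = 0.000000; V(3,-2) = 0.000000; V(3,-1) = 0.000000; V(3,+0) = 3.090000; V(3,+1) = 23.693460; V(3,+2) = 48.406334; V(3,+3) = 78.048257
Backward induction: V(k, j) = exp(-r*dt) * [p_u * V(k+1, j+1) + p_m * V(k+1, j) + p_d * V(k+1, j-1)]
  V(2,-2) = exp(-r*dt) * [p_u*0.000000 + p_m*0.000000 + p_d*0.000000] = 0.000000
  V(2,-1) = exp(-r*dt) * [p_u*3.090000 + p_m*0.000000 + p_d*0.000000] = 0.532900
  V(2,+0) = exp(-r*dt) * [p_u*23.693460 + p_m*3.090000 + p_d*0.000000] = 6.125667
  V(2,+1) = exp(-r*dt) * [p_u*48.406334 + p_m*23.693460 + p_d*3.090000] = 24.473458
  V(2,+2) = exp(-r*dt) * [p_u*78.048257 + p_m*48.406334 + p_d*23.693460] = 49.143030
  V(1,-1) = exp(-r*dt) * [p_u*6.125667 + p_m*0.532900 + p_d*0.000000] = 1.408162
  V(1,+0) = exp(-r*dt) * [p_u*24.473458 + p_m*6.125667 + p_d*0.532900] = 8.347789
  V(1,+1) = exp(-r*dt) * [p_u*49.143030 + p_m*24.473458 + p_d*6.125667] = 25.593624
  V(0,+0) = exp(-r*dt) * [p_u*25.593624 + p_m*8.347789 + p_d*1.408162] = 10.145550


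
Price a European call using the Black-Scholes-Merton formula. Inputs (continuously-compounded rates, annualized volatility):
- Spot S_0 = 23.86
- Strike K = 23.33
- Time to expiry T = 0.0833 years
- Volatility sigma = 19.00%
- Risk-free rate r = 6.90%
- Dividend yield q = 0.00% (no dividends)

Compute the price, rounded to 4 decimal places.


Answer: Price = 0.9131

Derivation:
d1 = (ln(S/K) + (r - q + 0.5*sigma^2) * T) / (sigma * sqrt(T)) = 0.54186827
d2 = d1 - sigma * sqrt(T) = 0.48703097
exp(-rT) = 0.99426879; exp(-qT) = 1.00000000
C = S_0 * exp(-qT) * N(d1) - K * exp(-rT) * N(d2)
N(d1) = 0.70604537; N(d2) = 0.68688181
C = 23.8600 * 1.00000000 * 0.70604537 - 23.3300 * 0.99426879 * 0.68688181 = 0.9131


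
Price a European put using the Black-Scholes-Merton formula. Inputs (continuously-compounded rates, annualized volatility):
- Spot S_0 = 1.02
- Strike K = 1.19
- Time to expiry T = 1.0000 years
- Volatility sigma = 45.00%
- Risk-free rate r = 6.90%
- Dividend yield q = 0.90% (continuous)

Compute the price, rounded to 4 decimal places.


Answer: Price = 0.2428

Derivation:
d1 = (ln(S/K) + (r - q + 0.5*sigma^2) * T) / (sigma * sqrt(T)) = 0.01577627
d2 = d1 - sigma * sqrt(T) = -0.43422373
exp(-rT) = 0.93332668; exp(-qT) = 0.99104038
P = K * exp(-rT) * N(-d2) - S_0 * exp(-qT) * N(-d1)
N(-d1) = 0.49370644; N(-d2) = 0.66793701
P = 1.1900 * 0.93332668 * 0.66793701 - 1.0200 * 0.99104038 * 0.49370644 = 0.2428


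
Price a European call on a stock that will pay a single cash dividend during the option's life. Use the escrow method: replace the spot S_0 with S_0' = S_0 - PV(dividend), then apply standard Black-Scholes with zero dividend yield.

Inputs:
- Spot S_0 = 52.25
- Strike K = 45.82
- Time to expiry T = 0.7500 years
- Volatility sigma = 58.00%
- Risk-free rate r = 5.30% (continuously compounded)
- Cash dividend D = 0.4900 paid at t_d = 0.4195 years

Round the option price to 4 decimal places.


PV(D) = D * exp(-r * t_d) = 0.4900 * 0.97801184 = 0.47922580
S_0' = S_0 - PV(D) = 52.2500 - 0.47922580 = 51.77077420
d1 = (ln(S_0'/K) + (r + sigma^2/2)*T) / (sigma*sqrt(T)) = 0.57337871
d2 = d1 - sigma*sqrt(T) = 0.07108398
exp(-rT) = 0.96102967
N(d1) = 0.71680585; N(d2) = 0.52833454
C = S_0' * N(d1) - K * exp(-rT) * N(d2) = 51.77077420 * 0.71680585 - 45.8200 * 0.96102967 * 0.52833454 = 13.8447

Answer: Price = 13.8447


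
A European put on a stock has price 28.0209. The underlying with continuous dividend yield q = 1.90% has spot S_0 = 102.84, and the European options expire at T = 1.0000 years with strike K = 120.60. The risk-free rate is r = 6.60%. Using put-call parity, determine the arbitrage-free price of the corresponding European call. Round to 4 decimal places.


Put-call parity: C - P = S_0 * exp(-qT) - K * exp(-rT).
S_0 * exp(-qT) = 102.8400 * 0.98117936 = 100.90448561
K * exp(-rT) = 120.6000 * 0.93613086 = 112.89738223
C = P + S*exp(-qT) - K*exp(-rT)
C = 28.0209 + 100.90448561 - 112.89738223 = 16.0280

Answer: Call price = 16.0280


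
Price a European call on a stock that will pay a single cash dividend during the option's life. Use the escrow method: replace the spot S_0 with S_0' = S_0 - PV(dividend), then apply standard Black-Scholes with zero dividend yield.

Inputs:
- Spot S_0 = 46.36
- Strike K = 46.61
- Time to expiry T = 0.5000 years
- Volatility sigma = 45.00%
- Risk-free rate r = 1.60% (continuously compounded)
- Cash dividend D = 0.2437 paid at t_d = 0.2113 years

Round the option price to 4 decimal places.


Answer: Price = 5.7768

Derivation:
PV(D) = D * exp(-r * t_d) = 0.2437 * 0.99662491 = 0.24287749
S_0' = S_0 - PV(D) = 46.3600 - 0.24287749 = 46.11712251
d1 = (ln(S_0'/K) + (r + sigma^2/2)*T) / (sigma*sqrt(T)) = 0.15083119
d2 = d1 - sigma*sqrt(T) = -0.16736686
exp(-rT) = 0.99203191
N(d1) = 0.55994556; N(d2) = 0.43354070
C = S_0' * N(d1) - K * exp(-rT) * N(d2) = 46.11712251 * 0.55994556 - 46.6100 * 0.99203191 * 0.43354070 = 5.7768


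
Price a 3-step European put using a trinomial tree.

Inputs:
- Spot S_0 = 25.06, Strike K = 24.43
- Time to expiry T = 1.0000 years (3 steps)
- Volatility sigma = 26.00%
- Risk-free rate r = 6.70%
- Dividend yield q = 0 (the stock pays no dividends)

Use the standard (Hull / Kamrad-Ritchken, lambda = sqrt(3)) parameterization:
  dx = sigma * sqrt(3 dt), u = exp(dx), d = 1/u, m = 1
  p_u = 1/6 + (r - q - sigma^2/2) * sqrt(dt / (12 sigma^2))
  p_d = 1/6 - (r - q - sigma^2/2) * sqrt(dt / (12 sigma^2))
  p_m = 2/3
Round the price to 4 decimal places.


dt = T/N = 0.333333; dx = sigma*sqrt(3*dt) = 0.260000
u = exp(dx) = 1.296930; d = 1/u = 0.771052
p_u = 0.187949, p_m = 0.666667, p_d = 0.145385
Discount per step: exp(-r*dt) = 0.977914
Stock lattice S(k, j) with j the centered position index:
  k=0: S(0,+0) = 25.0600
  k=1: S(1,-1) = 19.3226; S(1,+0) = 25.0600; S(1,+1) = 32.5011
  k=2: S(2,-2) = 14.8987; S(2,-1) = 19.3226; S(2,+0) = 25.0600; S(2,+1) = 32.5011; S(2,+2) = 42.1516
  k=3: S(3,-3) = 11.4877; S(3,-2) = 14.8987; S(3,-1) = 19.3226; S(3,+0) = 25.0600; S(3,+1) = 32.5011; S(3,+2) = 42.1516; S(3,+3) = 54.6677
Terminal payoffs V(N, j) = max(K - S_T, 0):
  V(3,-3) = 12.942345; V(3,-2) = 9.531315; V(3,-1) = 5.107447; V(3,+0) = 0.000000; V(3,+1) = 0.000000; V(3,+2) = 0.000000; V(3,+3) = 0.000000
Backward induction: V(k, j) = exp(-r*dt) * [p_u * V(k+1, j+1) + p_m * V(k+1, j) + p_d * V(k+1, j-1)]
  V(2,-2) = exp(-r*dt) * [p_u*5.107447 + p_m*9.531315 + p_d*12.942345] = 8.992670
  V(2,-1) = exp(-r*dt) * [p_u*0.000000 + p_m*5.107447 + p_d*9.531315] = 4.684866
  V(2,+0) = exp(-r*dt) * [p_u*0.000000 + p_m*0.000000 + p_d*5.107447] = 0.726145
  V(2,+1) = exp(-r*dt) * [p_u*0.000000 + p_m*0.000000 + p_d*0.000000] = 0.000000
  V(2,+2) = exp(-r*dt) * [p_u*0.000000 + p_m*0.000000 + p_d*0.000000] = 0.000000
  V(1,-1) = exp(-r*dt) * [p_u*0.726145 + p_m*4.684866 + p_d*8.992670] = 4.466249
  V(1,+0) = exp(-r*dt) * [p_u*0.000000 + p_m*0.726145 + p_d*4.684866] = 1.139469
  V(1,+1) = exp(-r*dt) * [p_u*0.000000 + p_m*0.000000 + p_d*0.726145] = 0.103239
  V(0,+0) = exp(-r*dt) * [p_u*0.103239 + p_m*1.139469 + p_d*4.466249] = 1.396827

Answer: Price = V(0,0) = 1.3968


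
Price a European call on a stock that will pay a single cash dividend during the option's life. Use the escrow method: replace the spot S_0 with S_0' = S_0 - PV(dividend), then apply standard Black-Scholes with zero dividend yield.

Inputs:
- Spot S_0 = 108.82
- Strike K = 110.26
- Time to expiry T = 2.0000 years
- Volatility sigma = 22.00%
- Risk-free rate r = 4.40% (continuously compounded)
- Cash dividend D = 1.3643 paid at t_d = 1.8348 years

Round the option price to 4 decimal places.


PV(D) = D * exp(-r * t_d) = 1.3643 * 0.92244161 = 1.25848709
S_0' = S_0 - PV(D) = 108.8200 - 1.25848709 = 107.56151291
d1 = (ln(S_0'/K) + (r + sigma^2/2)*T) / (sigma*sqrt(T)) = 0.35876568
d2 = d1 - sigma*sqrt(T) = 0.04763870
exp(-rT) = 0.91576088
N(d1) = 0.64011481; N(d2) = 0.51899790
C = S_0' * N(d1) - K * exp(-rT) * N(d2) = 107.56151291 * 0.64011481 - 110.2600 * 0.91576088 * 0.51899790 = 16.4476

Answer: Price = 16.4476


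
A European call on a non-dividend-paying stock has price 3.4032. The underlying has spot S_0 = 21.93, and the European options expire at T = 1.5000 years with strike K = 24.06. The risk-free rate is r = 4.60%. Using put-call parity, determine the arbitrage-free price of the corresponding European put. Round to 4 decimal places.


Answer: Put price = 3.9290

Derivation:
Put-call parity: C - P = S_0 * exp(-qT) - K * exp(-rT).
S_0 * exp(-qT) = 21.9300 * 1.00000000 = 21.93000000
K * exp(-rT) = 24.0600 * 0.93332668 = 22.45583992
P = C - S*exp(-qT) + K*exp(-rT)
P = 3.4032 - 21.93000000 + 22.45583992 = 3.9290


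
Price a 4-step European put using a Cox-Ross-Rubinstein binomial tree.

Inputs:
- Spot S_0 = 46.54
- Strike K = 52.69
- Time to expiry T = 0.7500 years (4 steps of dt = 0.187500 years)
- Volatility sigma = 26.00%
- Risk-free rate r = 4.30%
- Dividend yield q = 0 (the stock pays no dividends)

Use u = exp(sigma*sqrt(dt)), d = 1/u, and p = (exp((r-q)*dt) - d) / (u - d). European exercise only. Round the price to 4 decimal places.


dt = T/N = 0.187500
u = exp(sigma*sqrt(dt)) = 1.119165; d = 1/u = 0.893523
p = (exp((r-q)*dt) - d) / (u - d) = 0.507760
Discount per step: exp(-r*dt) = 0.991970
Stock lattice S(k, i) with i counting down-moves:
  k=0: S(0,0) = 46.5400
  k=1: S(1,0) = 52.0860; S(1,1) = 41.5846
  k=2: S(2,0) = 58.2928; S(2,1) = 46.5400; S(2,2) = 37.1568
  k=3: S(3,0) = 65.2393; S(3,1) = 52.0860; S(3,2) = 41.5846; S(3,3) = 33.2004
  k=4: S(4,0) = 73.0136; S(4,1) = 58.2928; S(4,2) = 46.5400; S(4,3) = 37.1568; S(4,4) = 29.6653
Terminal payoffs V(N, i) = max(K - S_T, 0):
  V(4,0) = 0.000000; V(4,1) = 0.000000; V(4,2) = 6.150000; V(4,3) = 15.533246; V(4,4) = 23.024672
Backward induction: V(k, i) = exp(-r*dt) * [p * V(k+1, i) + (1-p) * V(k+1, i+1)].
  V(3,0) = exp(-r*dt) * [p*0.000000 + (1-p)*0.000000] = 0.000000
  V(3,1) = exp(-r*dt) * [p*0.000000 + (1-p)*6.150000] = 3.002969
  V(3,2) = exp(-r*dt) * [p*6.150000 + (1-p)*15.533246] = 10.682339
  V(3,3) = exp(-r*dt) * [p*15.533246 + (1-p)*23.024672] = 19.066484
  V(2,0) = exp(-r*dt) * [p*0.000000 + (1-p)*3.002969] = 1.466313
  V(2,1) = exp(-r*dt) * [p*3.002969 + (1-p)*10.682339] = 6.728597
  V(2,2) = exp(-r*dt) * [p*10.682339 + (1-p)*19.066484] = 14.690433
  V(1,0) = exp(-r*dt) * [p*1.466313 + (1-p)*6.728597] = 4.024047
  V(1,1) = exp(-r*dt) * [p*6.728597 + (1-p)*14.690433] = 10.562232
  V(0,0) = exp(-r*dt) * [p*4.024047 + (1-p)*10.562232] = 7.184249

Answer: Price = V(0,0) = 7.1842


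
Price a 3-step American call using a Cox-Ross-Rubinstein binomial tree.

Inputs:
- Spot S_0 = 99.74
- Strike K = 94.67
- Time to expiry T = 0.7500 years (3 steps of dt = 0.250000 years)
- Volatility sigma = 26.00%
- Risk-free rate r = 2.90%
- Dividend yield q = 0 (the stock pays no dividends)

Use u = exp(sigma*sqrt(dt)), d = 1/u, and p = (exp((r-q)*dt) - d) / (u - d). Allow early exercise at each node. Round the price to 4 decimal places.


dt = T/N = 0.250000
u = exp(sigma*sqrt(dt)) = 1.138828; d = 1/u = 0.878095
p = (exp((r-q)*dt) - d) / (u - d) = 0.495453
Discount per step: exp(-r*dt) = 0.992776
Stock lattice S(k, i) with i counting down-moves:
  k=0: S(0,0) = 99.7400
  k=1: S(1,0) = 113.5867; S(1,1) = 87.5812
  k=2: S(2,0) = 129.3558; S(2,1) = 99.7400; S(2,2) = 76.9047
  k=3: S(3,0) = 147.3141; S(3,1) = 113.5867; S(3,2) = 87.5812; S(3,3) = 67.5297
Terminal payoffs V(N, i) = max(S_T - K, 0):
  V(3,0) = 52.644064; V(3,1) = 18.916743; V(3,2) = 0.000000; V(3,3) = 0.000000
Backward induction: V(k, i) = exp(-r*dt) * [p * V(k+1, i) + (1-p) * V(k+1, i+1)]; then take max(V_cont, immediate exercise) for American.
  V(2,0) = exp(-r*dt) * [p*52.644064 + (1-p)*18.916743] = 35.369682; exercise = 34.685807; V(2,0) = max -> 35.369682
  V(2,1) = exp(-r*dt) * [p*18.916743 + (1-p)*0.000000] = 9.304652; exercise = 5.070000; V(2,1) = max -> 9.304652
  V(2,2) = exp(-r*dt) * [p*0.000000 + (1-p)*0.000000] = 0.000000; exercise = 0.000000; V(2,2) = max -> 0.000000
  V(1,0) = exp(-r*dt) * [p*35.369682 + (1-p)*9.304652] = 22.058146; exercise = 18.916743; V(1,0) = max -> 22.058146
  V(1,1) = exp(-r*dt) * [p*9.304652 + (1-p)*0.000000] = 4.576716; exercise = 0.000000; V(1,1) = max -> 4.576716
  V(0,0) = exp(-r*dt) * [p*22.058146 + (1-p)*4.576716] = 13.142314; exercise = 5.070000; V(0,0) = max -> 13.142314

Answer: Price = V(0,0) = 13.1423
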